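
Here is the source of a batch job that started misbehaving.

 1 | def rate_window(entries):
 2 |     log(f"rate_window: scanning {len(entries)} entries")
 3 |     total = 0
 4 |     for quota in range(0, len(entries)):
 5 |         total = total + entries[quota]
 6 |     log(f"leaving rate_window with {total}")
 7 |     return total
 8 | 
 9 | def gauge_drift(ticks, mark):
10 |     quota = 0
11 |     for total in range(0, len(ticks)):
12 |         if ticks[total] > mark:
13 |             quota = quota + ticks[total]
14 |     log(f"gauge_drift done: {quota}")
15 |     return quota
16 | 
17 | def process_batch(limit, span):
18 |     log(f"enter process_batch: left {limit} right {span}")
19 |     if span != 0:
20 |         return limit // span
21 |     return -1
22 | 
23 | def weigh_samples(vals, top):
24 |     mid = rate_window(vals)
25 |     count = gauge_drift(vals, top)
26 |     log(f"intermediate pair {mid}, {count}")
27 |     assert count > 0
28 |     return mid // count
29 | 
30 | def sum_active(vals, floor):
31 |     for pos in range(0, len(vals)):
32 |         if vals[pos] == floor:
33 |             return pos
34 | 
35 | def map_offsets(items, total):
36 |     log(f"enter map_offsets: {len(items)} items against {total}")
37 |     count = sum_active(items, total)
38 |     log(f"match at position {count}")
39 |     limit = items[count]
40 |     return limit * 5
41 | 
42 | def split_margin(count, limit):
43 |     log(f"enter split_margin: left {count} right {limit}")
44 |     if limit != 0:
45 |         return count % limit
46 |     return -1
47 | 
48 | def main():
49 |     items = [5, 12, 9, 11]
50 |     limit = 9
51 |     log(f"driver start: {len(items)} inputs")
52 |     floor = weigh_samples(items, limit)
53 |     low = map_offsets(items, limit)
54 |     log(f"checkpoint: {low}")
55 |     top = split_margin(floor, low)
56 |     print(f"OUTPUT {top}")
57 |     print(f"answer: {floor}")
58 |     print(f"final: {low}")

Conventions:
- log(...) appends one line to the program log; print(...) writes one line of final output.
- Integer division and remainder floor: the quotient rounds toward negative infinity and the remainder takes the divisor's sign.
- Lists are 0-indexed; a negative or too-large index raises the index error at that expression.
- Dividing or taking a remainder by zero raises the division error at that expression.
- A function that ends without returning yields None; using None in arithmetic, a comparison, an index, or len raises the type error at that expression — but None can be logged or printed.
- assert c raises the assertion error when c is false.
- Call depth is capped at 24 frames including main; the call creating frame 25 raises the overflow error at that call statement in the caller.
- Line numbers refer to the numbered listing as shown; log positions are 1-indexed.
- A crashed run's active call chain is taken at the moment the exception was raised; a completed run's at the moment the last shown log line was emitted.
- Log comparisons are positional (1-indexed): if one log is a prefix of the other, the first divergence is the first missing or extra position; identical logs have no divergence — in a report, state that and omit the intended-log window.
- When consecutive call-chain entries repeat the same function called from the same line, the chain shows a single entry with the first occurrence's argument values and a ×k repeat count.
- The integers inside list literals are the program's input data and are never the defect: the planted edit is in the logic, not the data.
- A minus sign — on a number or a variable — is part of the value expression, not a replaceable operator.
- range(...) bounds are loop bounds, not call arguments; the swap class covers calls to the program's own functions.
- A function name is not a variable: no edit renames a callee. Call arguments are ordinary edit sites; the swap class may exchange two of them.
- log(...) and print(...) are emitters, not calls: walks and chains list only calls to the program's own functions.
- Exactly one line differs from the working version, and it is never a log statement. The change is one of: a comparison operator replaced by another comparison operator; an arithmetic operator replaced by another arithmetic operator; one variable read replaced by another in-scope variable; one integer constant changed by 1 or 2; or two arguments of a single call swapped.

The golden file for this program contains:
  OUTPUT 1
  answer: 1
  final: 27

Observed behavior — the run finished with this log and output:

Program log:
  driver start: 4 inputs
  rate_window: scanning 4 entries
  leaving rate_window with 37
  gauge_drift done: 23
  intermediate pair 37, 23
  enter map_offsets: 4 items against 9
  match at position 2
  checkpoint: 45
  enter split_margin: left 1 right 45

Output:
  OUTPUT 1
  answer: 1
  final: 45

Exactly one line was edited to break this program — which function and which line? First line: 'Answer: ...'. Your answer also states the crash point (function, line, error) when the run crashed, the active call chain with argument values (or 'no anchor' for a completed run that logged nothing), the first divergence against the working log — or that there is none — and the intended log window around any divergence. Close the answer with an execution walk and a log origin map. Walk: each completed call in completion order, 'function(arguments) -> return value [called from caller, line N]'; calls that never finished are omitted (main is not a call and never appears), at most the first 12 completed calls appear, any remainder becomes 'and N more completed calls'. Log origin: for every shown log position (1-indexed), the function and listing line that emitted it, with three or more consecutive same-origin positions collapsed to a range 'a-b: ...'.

Answer: the defect is in map_offsets at line 40.
The tell: At log position 8 the runs split — shown 'checkpoint: 45', but the working version logs 'checkpoint: 27'.
Call chain: main -> split_margin(1, 45) (called at line 55).
First divergence: position 8 — the shown line 'checkpoint: 45' should read 'checkpoint: 27'.
Intended log window:
  6: enter map_offsets: 4 items against 9
  7: match at position 2
  8: checkpoint: 27
  9: enter split_margin: left 1 right 27
Execution walk:
  rate_window([5, 12, 9, 11]) -> 37  [called from weigh_samples, line 24]
  gauge_drift([5, 12, 9, 11], 9) -> 23  [called from weigh_samples, line 25]
  weigh_samples([5, 12, 9, 11], 9) -> 1  [called from main, line 52]
  sum_active([5, 12, 9, 11], 9) -> 2  [called from map_offsets, line 37]
  map_offsets([5, 12, 9, 11], 9) -> 45  [called from main, line 53]
  split_margin(1, 45) -> 1  [called from main, line 55]
Log origins:
  1: emitted by main (line 51)
  2: emitted by rate_window (line 2)
  3: emitted by rate_window (line 6)
  4: emitted by gauge_drift (line 14)
  5: emitted by weigh_samples (line 26)
  6: emitted by map_offsets (line 36)
  7: emitted by map_offsets (line 38)
  8: emitted by main (line 54)
  9: emitted by split_margin (line 43)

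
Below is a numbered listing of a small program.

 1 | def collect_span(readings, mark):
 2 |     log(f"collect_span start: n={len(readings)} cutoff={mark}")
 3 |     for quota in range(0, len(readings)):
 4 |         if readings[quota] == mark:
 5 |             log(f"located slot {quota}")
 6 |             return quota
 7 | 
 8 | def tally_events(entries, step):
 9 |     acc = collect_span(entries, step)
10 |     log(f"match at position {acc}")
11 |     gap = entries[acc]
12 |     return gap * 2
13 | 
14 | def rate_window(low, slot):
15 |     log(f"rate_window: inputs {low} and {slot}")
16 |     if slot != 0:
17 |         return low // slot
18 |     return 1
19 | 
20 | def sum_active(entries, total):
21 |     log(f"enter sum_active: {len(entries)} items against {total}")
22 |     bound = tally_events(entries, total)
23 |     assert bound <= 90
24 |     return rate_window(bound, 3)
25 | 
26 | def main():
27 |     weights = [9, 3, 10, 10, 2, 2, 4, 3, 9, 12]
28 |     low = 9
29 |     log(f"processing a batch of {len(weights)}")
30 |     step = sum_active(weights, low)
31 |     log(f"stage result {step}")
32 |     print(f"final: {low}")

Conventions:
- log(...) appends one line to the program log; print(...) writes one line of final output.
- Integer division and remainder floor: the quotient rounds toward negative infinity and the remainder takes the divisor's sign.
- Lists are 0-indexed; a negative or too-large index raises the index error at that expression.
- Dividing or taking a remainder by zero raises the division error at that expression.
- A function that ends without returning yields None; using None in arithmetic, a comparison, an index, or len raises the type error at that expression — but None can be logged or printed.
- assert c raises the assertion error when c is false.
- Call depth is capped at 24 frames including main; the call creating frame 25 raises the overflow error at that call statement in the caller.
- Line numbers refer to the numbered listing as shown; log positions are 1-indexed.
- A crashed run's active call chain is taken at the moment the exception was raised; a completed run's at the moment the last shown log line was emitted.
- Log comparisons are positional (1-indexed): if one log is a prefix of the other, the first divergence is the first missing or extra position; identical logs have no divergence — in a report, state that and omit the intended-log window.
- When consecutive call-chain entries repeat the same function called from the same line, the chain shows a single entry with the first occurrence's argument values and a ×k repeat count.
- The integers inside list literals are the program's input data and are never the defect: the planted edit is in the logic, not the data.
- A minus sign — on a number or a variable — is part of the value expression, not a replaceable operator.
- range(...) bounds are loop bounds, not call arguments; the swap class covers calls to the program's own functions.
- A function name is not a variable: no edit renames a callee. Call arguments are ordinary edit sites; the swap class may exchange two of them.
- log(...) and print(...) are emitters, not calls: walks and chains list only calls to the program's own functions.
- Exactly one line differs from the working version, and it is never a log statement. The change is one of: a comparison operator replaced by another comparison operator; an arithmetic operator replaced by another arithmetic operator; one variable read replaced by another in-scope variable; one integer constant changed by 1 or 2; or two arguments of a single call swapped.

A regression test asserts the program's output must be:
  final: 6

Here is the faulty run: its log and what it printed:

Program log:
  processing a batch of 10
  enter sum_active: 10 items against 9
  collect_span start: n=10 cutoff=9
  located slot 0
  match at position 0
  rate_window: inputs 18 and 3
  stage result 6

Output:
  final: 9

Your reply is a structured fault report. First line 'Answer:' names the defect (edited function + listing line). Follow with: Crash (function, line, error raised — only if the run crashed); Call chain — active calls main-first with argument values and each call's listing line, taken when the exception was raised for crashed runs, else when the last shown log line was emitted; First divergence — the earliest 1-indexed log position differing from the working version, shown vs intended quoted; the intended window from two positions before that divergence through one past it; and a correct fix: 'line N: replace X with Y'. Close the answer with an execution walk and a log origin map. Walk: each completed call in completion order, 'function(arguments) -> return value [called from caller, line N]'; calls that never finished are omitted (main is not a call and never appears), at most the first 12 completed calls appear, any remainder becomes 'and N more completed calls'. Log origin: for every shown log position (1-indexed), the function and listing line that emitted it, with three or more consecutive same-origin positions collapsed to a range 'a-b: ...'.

Answer: the defect is in main at line 32.
The tell: No log line changed; the fault shows up purely in the output.
Call chain: main.
First divergence: none — the logs agree in full.
Execution walk:
  collect_span([9, 3, 10, 10, 2, 2, 4, 3, 9, 12], 9) -> 0  [called from tally_events, line 9]
  tally_events([9, 3, 10, 10, 2, 2, 4, 3, 9, 12], 9) -> 18  [called from sum_active, line 22]
  rate_window(18, 3) -> 6  [called from sum_active, line 24]
  sum_active([9, 3, 10, 10, 2, 2, 4, 3, 9, 12], 9) -> 6  [called from main, line 30]
Log line origins:
  1: emitted by main (line 29)
  2: emitted by sum_active (line 21)
  3: emitted by collect_span (line 2)
  4: emitted by collect_span (line 5)
  5: emitted by tally_events (line 10)
  6: emitted by rate_window (line 15)
  7: emitted by main (line 31)
A correct fix: line 32: replace `low` with `step`.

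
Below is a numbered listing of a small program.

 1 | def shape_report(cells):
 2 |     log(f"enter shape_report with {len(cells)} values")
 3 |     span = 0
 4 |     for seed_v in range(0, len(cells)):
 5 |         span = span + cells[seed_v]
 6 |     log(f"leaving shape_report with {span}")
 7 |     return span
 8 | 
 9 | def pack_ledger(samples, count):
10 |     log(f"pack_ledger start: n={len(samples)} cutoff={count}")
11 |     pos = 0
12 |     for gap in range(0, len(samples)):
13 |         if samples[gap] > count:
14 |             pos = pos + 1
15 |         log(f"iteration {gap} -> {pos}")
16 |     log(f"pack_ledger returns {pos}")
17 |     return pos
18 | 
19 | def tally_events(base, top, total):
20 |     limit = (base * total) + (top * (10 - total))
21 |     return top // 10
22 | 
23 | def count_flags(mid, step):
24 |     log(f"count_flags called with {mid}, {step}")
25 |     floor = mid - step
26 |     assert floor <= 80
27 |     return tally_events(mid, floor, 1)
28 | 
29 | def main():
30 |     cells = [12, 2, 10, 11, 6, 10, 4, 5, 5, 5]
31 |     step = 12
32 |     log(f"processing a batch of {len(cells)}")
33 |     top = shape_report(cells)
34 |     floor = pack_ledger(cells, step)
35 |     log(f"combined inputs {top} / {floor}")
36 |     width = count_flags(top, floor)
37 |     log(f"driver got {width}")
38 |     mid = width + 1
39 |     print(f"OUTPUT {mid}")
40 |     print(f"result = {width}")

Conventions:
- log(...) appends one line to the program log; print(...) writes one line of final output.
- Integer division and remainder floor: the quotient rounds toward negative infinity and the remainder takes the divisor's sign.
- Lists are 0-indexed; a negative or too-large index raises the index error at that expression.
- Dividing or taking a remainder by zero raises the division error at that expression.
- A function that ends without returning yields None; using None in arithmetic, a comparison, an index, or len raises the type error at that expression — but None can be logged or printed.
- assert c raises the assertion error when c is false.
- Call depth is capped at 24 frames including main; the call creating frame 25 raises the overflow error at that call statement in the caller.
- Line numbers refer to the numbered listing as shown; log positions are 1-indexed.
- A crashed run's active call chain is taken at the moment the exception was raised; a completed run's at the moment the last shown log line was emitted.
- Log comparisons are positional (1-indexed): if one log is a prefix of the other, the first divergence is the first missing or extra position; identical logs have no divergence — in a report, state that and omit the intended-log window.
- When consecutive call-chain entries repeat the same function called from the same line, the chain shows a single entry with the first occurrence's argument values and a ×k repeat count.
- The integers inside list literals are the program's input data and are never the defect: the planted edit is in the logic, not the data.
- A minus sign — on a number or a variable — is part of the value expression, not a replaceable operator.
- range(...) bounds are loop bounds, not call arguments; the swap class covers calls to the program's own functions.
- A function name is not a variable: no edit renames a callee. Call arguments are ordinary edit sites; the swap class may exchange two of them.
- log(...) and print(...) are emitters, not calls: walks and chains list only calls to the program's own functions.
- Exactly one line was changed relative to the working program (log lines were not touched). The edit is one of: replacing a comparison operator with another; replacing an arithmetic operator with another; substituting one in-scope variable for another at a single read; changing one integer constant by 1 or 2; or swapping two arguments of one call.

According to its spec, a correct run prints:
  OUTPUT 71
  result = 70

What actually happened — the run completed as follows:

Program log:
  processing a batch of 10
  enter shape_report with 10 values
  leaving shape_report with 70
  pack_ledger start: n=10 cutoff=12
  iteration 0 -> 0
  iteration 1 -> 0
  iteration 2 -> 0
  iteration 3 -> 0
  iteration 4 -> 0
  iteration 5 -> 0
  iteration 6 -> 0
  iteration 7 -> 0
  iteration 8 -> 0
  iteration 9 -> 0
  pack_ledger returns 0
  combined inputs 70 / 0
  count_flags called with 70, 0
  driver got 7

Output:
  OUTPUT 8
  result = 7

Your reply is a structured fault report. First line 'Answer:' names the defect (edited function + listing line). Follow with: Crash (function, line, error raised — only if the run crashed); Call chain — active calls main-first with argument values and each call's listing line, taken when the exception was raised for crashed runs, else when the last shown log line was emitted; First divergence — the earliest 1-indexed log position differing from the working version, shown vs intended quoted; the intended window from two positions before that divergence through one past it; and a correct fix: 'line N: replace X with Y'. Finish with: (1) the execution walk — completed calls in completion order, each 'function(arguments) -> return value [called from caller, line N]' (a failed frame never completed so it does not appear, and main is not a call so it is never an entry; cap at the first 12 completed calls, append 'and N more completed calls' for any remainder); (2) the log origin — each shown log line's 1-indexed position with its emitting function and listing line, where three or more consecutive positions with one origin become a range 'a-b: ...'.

Answer: the defect is in tally_events at line 21.
Core observation: Log line 18 is where behavior first shows: 'driver got 7' appears instead of 'driver got 70'.
Call chain: main.
First divergence: position 18 — the shown line 'driver got 7' should read 'driver got 70'.
Intended log window:
  16: combined inputs 70 / 0
  17: count_flags called with 70, 0
  18: driver got 70
Execution walk:
  shape_report([12, 2, 10, 11, 6, 10, 4, 5, 5, 5]) -> 70  [called from main, line 33]
  pack_ledger([12, 2, 10, 11, 6, 10, 4, 5, 5, 5], 12) -> 0  [called from main, line 34]
  tally_events(70, 70, 1) -> 7  [called from count_flags, line 27]
  count_flags(70, 0) -> 7  [called from main, line 36]
Log line origins:
  1: emitted by main (line 32)
  2: emitted by shape_report (line 2)
  3: emitted by shape_report (line 6)
  4: emitted by pack_ledger (line 10)
  5-14: emitted by pack_ledger (line 15)
  15: emitted by pack_ledger (line 16)
  16: emitted by main (line 35)
  17: emitted by count_flags (line 24)
  18: emitted by main (line 37)
A correct fix: line 21: replace `top` with `limit`.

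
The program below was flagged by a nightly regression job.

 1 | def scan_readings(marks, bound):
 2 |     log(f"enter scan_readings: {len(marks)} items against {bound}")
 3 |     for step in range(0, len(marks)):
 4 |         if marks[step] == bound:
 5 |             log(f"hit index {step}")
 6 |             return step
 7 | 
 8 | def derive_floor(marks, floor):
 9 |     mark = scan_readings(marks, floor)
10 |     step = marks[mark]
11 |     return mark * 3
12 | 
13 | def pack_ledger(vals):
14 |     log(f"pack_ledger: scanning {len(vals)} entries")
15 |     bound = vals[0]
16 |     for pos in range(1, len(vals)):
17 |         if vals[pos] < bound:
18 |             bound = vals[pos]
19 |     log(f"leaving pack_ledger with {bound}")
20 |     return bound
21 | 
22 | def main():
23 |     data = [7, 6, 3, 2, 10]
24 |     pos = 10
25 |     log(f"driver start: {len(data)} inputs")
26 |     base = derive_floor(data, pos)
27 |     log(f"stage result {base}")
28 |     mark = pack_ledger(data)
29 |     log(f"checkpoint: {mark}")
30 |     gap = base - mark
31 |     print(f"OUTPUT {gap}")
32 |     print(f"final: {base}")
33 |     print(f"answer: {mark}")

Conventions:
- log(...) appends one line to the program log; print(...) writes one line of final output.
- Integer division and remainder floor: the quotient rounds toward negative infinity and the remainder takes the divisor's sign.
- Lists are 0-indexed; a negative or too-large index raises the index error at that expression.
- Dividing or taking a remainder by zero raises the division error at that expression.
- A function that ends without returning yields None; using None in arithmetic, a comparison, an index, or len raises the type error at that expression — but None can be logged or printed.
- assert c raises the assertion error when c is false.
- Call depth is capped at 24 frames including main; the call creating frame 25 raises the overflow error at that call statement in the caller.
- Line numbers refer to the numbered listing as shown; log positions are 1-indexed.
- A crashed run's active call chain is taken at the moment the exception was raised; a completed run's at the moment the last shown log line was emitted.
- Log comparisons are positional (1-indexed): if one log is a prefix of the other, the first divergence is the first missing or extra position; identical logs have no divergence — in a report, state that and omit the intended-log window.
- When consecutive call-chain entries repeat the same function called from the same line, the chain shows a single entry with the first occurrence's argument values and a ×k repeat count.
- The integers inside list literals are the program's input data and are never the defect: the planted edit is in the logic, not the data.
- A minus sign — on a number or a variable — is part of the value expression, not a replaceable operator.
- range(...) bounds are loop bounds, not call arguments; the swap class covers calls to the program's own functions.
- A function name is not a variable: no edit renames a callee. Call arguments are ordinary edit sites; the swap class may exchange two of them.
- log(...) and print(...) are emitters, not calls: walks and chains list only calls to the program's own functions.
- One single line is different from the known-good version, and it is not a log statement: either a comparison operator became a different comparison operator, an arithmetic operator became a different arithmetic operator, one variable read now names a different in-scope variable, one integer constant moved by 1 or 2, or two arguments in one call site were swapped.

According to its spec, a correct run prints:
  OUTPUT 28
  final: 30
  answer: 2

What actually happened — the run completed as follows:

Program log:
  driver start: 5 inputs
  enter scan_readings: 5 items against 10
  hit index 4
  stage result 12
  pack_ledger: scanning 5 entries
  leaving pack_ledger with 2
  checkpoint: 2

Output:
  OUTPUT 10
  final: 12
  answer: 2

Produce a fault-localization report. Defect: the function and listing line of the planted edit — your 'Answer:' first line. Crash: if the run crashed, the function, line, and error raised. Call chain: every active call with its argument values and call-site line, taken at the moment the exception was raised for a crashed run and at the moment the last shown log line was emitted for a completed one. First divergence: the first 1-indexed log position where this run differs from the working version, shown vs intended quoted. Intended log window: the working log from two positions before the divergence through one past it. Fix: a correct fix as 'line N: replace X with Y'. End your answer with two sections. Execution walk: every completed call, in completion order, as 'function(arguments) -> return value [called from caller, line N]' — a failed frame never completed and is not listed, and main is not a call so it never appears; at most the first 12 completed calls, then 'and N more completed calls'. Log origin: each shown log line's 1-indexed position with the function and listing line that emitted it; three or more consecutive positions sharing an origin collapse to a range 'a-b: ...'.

Answer: the defect is in derive_floor at line 11.
The tell: The log first diverges at position 4: the faulty run prints 'stage result 12' where the working version prints 'stage result 30'.
Call chain: main.
First divergence: position 4 — the shown line 'stage result 12' should read 'stage result 30'.
Intended log window:
  2: enter scan_readings: 5 items against 10
  3: hit index 4
  4: stage result 30
  5: pack_ledger: scanning 5 entries
Execution walk:
  scan_readings([7, 6, 3, 2, 10], 10) -> 4  [called from derive_floor, line 9]
  derive_floor([7, 6, 3, 2, 10], 10) -> 12  [called from main, line 26]
  pack_ledger([7, 6, 3, 2, 10]) -> 2  [called from main, line 28]
Log line origins:
  1: logged in main at line 25
  2: logged in scan_readings at line 2
  3: logged in scan_readings at line 5
  4: logged in main at line 27
  5: logged in pack_ledger at line 14
  6: logged in pack_ledger at line 19
  7: logged in main at line 29
A correct fix: line 11: replace `mark` with `step`.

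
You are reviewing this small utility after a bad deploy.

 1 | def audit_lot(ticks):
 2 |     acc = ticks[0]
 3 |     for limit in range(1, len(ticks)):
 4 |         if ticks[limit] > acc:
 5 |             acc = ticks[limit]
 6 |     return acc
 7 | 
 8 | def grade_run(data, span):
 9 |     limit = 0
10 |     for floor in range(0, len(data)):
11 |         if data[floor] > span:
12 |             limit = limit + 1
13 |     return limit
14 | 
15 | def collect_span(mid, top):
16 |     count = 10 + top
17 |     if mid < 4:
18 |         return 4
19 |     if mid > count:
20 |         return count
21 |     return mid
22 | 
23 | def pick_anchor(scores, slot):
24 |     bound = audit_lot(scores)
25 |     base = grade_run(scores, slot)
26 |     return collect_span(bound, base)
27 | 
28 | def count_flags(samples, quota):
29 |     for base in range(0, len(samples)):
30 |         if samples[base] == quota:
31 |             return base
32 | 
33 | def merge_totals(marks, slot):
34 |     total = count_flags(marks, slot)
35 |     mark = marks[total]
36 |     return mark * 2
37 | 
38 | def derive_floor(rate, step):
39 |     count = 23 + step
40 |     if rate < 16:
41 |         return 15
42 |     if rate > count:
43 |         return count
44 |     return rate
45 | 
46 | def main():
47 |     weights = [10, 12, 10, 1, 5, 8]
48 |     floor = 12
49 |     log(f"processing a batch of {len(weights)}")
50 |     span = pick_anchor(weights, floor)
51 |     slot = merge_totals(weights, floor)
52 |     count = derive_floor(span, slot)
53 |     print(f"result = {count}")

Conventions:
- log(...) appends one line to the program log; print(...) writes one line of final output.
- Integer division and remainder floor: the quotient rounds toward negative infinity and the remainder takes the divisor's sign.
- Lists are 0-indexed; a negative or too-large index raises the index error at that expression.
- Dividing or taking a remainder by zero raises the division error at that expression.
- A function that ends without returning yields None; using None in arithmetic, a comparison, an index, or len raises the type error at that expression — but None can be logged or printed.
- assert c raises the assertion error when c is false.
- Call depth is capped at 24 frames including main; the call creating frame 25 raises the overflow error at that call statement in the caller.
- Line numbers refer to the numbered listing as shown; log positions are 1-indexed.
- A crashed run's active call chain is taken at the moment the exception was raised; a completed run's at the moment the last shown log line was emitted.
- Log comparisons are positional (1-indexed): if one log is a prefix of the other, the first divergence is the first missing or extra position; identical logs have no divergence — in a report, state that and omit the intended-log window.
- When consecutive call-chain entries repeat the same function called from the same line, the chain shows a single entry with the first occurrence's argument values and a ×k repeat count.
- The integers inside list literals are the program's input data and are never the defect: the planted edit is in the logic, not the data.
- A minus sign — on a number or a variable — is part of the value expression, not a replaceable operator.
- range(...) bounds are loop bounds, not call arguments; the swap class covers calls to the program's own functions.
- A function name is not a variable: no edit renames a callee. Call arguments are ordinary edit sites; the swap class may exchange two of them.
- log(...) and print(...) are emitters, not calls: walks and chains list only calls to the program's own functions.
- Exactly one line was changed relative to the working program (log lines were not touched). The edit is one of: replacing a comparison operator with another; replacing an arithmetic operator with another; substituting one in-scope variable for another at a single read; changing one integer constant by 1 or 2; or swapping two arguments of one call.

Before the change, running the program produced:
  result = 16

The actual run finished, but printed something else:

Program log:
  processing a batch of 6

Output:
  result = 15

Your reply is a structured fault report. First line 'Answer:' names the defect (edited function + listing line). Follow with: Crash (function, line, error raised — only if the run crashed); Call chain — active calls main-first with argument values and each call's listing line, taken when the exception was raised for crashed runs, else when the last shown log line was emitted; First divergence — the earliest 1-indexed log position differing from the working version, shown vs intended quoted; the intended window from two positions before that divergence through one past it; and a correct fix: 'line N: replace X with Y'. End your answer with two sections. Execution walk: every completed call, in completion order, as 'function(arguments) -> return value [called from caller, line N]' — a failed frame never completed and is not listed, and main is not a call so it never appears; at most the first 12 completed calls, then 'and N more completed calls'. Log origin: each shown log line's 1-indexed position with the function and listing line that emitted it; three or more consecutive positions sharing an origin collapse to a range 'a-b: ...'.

Answer: the defect is in derive_floor at line 41.
Core observation: Nothing in the log betrays the bug — only the output does.
Call chain: main.
First divergence: none; the two logs match at every position.
Execution walk:
  audit_lot([10, 12, 10, 1, 5, 8]) -> 12  [called from pick_anchor, line 24]
  grade_run([10, 12, 10, 1, 5, 8], 12) -> 0  [called from pick_anchor, line 25]
  collect_span(12, 0) -> 10  [called from pick_anchor, line 26]
  pick_anchor([10, 12, 10, 1, 5, 8], 12) -> 10  [called from main, line 50]
  count_flags([10, 12, 10, 1, 5, 8], 12) -> 1  [called from merge_totals, line 34]
  merge_totals([10, 12, 10, 1, 5, 8], 12) -> 24  [called from main, line 51]
  derive_floor(10, 24) -> 15  [called from main, line 52]
Log origins:
  1: emitted by main (line 49)
A correct fix: line 41: replace `15` with `16`.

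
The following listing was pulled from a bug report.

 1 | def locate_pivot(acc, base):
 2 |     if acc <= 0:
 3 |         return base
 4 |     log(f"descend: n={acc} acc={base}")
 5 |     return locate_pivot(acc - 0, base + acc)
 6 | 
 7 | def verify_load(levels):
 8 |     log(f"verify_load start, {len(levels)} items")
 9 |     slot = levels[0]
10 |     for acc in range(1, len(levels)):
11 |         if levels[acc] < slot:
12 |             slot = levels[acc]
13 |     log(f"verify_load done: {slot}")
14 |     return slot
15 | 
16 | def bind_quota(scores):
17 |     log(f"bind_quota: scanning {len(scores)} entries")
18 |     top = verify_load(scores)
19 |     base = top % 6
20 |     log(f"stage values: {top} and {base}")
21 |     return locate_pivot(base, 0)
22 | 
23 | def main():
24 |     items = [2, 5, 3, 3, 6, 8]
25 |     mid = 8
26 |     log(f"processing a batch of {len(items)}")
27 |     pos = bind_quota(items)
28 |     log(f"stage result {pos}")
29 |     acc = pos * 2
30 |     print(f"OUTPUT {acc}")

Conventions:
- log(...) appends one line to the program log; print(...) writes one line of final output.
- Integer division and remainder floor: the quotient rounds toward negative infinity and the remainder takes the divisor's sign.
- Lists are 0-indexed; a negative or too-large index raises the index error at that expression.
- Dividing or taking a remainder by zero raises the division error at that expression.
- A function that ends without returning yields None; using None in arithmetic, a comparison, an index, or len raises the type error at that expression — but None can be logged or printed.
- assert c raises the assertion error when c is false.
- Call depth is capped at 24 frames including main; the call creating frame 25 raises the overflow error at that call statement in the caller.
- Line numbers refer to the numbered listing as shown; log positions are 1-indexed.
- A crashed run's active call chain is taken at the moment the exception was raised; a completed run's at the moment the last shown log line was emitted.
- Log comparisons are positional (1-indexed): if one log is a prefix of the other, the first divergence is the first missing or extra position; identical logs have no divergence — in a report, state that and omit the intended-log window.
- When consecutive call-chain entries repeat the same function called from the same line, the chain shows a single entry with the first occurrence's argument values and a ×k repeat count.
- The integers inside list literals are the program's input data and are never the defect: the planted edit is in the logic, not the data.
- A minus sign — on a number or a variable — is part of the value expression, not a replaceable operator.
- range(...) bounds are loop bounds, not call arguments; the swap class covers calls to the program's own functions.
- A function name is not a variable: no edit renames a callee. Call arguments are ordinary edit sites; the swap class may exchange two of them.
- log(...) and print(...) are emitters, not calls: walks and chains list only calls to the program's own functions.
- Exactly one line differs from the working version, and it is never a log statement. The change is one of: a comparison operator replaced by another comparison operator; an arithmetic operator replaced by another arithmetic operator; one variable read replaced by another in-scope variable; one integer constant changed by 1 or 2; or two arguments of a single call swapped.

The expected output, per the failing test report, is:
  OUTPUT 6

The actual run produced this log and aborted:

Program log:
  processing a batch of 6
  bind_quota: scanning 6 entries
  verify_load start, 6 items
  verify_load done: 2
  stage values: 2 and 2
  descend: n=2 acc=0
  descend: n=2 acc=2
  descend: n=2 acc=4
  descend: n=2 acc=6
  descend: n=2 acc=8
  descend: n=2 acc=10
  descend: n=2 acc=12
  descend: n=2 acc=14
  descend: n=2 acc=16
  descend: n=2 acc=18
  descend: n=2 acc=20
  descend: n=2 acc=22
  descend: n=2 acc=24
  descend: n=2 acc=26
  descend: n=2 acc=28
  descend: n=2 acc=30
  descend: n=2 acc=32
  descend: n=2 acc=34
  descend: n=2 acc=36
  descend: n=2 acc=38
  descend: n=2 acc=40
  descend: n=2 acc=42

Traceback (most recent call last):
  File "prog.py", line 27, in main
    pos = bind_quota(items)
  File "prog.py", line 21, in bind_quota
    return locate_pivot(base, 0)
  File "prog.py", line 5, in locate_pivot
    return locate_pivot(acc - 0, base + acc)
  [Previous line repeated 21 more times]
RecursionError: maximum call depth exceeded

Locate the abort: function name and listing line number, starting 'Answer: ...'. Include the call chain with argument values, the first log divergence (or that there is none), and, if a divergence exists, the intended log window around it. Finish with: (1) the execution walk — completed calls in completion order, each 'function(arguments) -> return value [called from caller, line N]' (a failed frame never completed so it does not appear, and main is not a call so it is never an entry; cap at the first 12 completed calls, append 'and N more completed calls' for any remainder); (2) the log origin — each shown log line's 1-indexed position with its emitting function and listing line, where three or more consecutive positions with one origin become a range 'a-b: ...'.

Answer: the error was raised in locate_pivot, line 5.
Key observation: The earliest visible damage is log position 7 — 'descend: n=2 acc=2' rather than the intended 'descend: n=1 acc=2'.
Call chain: main -> bind_quota([2, 5, 3, 3, 6, 8]) (called at line 27) -> locate_pivot(2, 0) (called at line 21) -> locate_pivot(2, 2) (called at line 5) ×21.
First divergence: position 7 — the shown line 'descend: n=2 acc=2' should read 'descend: n=1 acc=2'.
Intended log window:
  5: stage values: 2 and 2
  6: descend: n=2 acc=0
  7: descend: n=1 acc=2
  8: stage result 3
Execution walk:
  verify_load([2, 5, 3, 3, 6, 8]) -> 2  [called from bind_quota, line 18]
Log line origins:
  1: emitted by main (line 26)
  2: emitted by bind_quota (line 17)
  3: emitted by verify_load (line 8)
  4: emitted by verify_load (line 13)
  5: emitted by bind_quota (line 20)
  6-27: emitted by locate_pivot (line 4)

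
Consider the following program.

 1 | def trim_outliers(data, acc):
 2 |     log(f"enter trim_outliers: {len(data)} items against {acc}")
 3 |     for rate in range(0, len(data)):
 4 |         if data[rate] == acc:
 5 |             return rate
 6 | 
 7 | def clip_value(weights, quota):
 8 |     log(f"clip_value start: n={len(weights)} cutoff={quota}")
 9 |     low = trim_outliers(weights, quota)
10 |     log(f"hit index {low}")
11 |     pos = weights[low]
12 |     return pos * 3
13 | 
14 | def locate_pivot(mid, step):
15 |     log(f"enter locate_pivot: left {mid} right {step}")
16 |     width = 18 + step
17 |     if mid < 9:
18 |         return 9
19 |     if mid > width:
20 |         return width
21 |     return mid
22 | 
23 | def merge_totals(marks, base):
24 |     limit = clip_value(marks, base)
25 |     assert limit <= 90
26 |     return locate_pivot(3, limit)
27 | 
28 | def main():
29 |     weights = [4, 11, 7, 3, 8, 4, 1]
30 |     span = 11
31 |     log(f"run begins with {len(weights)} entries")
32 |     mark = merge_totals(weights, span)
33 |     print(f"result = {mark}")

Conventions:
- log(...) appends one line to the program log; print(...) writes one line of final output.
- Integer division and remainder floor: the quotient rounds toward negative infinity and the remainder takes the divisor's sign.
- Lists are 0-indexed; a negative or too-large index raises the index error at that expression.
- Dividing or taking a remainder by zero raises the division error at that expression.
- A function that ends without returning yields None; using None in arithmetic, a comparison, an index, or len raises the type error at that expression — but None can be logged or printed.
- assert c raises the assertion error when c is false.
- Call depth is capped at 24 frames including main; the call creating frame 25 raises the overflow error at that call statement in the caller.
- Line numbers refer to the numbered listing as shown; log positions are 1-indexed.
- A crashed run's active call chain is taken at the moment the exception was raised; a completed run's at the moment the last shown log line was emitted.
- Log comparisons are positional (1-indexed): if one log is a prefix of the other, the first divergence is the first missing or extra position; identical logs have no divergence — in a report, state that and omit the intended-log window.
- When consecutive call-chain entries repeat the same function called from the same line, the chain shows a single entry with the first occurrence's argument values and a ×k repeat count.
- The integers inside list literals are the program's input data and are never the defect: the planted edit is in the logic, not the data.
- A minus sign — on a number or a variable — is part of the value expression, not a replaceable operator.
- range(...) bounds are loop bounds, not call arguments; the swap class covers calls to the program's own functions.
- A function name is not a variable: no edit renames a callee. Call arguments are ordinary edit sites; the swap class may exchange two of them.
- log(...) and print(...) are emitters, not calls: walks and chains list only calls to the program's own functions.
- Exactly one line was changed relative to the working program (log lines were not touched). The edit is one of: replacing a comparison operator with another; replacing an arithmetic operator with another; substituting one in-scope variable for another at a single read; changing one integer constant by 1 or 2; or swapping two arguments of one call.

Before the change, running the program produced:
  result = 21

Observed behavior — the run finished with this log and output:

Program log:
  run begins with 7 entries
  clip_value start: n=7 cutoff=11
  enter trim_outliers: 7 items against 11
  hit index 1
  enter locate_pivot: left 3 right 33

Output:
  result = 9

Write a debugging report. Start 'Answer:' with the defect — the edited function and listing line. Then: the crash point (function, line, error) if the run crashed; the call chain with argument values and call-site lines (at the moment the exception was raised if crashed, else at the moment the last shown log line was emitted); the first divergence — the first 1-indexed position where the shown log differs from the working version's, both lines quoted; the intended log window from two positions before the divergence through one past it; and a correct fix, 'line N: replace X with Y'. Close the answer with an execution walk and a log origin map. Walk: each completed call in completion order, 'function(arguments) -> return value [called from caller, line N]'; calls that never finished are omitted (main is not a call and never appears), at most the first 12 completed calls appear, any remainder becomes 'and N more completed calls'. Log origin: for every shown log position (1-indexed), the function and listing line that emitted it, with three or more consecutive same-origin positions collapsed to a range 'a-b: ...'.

Answer: the defect is in merge_totals at line 26.
Core observation: Log line 5 is where behavior first shows: 'enter locate_pivot: left 3 right 33' appears instead of 'enter locate_pivot: left 33 right 3'.
Call chain: main -> merge_totals([4, 11, 7, 3, 8, 4, 1], 11) (called at line 32) -> locate_pivot(3, 33) (called at line 26).
First divergence: position 5 — shown 'enter locate_pivot: left 3 right 33', intended 'enter locate_pivot: left 33 right 3'.
Intended log window:
  3: enter trim_outliers: 7 items against 11
  4: hit index 1
  5: enter locate_pivot: left 33 right 3
Execution walk:
  trim_outliers([4, 11, 7, 3, 8, 4, 1], 11) -> 1  [called from clip_value, line 9]
  clip_value([4, 11, 7, 3, 8, 4, 1], 11) -> 33  [called from merge_totals, line 24]
  locate_pivot(3, 33) -> 9  [called from merge_totals, line 26]
  merge_totals([4, 11, 7, 3, 8, 4, 1], 11) -> 9  [called from main, line 32]
Origin of each log line:
  1: from main, line 31
  2: from clip_value, line 8
  3: from trim_outliers, line 2
  4: from clip_value, line 10
  5: from locate_pivot, line 15
A correct fix: line 26: replace `locate_pivot(3, limit)` with `locate_pivot(limit, 3)`.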